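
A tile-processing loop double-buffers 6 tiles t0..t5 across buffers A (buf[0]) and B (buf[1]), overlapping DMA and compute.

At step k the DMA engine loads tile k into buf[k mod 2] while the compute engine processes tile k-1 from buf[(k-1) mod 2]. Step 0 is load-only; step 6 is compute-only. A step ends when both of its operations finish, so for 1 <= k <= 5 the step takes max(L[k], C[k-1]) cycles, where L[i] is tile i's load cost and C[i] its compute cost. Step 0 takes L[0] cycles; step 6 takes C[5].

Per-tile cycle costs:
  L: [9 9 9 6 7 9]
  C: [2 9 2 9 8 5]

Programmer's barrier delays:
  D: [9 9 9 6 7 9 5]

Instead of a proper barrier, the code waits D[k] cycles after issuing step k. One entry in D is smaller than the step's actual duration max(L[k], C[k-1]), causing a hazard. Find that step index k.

k=0 barrier L[0]=9→9c, D[0]=9 ok
k=1 barrier max(L[1]=9,C[0]=2)→9c, D[1]=9 ok
k=2 barrier max(L[2]=9,C[1]=9)→9c, D[2]=9 ok
k=3 barrier max(L[3]=6,C[2]=2)→6c, D[3]=6 ok
k=4 barrier max(L[4]=7,C[3]=9)→9c, D[4]=7 SHORT
k=5 barrier max(L[5]=9,C[4]=8)→9c, D[5]=9 ok
k=6 barrier C[5]=5→5c, D[6]=5 ok

hazard at step 4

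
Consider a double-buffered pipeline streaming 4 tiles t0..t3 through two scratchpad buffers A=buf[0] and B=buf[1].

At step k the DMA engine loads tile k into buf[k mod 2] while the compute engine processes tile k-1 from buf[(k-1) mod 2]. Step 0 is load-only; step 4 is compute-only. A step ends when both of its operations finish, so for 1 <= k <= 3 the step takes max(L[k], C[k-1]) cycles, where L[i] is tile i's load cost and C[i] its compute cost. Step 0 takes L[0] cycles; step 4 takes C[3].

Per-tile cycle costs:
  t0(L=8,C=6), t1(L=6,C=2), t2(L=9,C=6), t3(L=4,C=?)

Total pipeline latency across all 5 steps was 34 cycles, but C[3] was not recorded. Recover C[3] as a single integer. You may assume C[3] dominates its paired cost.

C[3] = 5

step 0 → dur = L[0]=8 = 8
step 1 → dur = max(L[1]=6, C[0]=6) = 6
step 2 → dur = max(L[2]=9, C[1]=2) = 9
step 3 → dur = max(L[3]=4, C[2]=6) = 6
step 4 → dur = C[3]=? = C[3]  (unknown; binding)
sum of known step durations = 29
dur[4] = total - known = 34 - 29 = 5
C[3] is the binding max in step 4, so C[3] = dur[4] = 5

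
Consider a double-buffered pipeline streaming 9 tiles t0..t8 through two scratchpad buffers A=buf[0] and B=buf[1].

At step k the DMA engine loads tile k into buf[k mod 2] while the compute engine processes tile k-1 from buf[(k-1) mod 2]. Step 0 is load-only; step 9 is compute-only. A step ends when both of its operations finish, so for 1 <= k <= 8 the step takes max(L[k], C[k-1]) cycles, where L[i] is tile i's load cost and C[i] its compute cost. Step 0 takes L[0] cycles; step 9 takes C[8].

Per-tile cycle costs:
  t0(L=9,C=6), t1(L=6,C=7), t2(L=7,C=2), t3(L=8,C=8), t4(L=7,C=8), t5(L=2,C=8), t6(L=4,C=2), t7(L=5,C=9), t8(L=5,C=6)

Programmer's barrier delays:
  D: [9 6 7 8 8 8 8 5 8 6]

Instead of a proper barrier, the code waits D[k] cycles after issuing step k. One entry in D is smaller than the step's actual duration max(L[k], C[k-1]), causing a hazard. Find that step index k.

[0] required=L[0]=9=9 vs D=9 ok
[1] required=max(L[1]=6,C[0]=6)=6 vs D=6 ok
[2] required=max(L[2]=7,C[1]=7)=7 vs D=7 ok
[3] required=max(L[3]=8,C[2]=2)=8 vs D=8 ok
[4] required=max(L[4]=7,C[3]=8)=8 vs D=8 ok
[5] required=max(L[5]=2,C[4]=8)=8 vs D=8 ok
[6] required=max(L[6]=4,C[5]=8)=8 vs D=8 ok
[7] required=max(L[7]=5,C[6]=2)=5 vs D=5 ok
[8] required=max(L[8]=5,C[7]=9)=9 vs D=8 SHORT
[9] required=C[8]=6=6 vs D=6 ok

hazard at step 8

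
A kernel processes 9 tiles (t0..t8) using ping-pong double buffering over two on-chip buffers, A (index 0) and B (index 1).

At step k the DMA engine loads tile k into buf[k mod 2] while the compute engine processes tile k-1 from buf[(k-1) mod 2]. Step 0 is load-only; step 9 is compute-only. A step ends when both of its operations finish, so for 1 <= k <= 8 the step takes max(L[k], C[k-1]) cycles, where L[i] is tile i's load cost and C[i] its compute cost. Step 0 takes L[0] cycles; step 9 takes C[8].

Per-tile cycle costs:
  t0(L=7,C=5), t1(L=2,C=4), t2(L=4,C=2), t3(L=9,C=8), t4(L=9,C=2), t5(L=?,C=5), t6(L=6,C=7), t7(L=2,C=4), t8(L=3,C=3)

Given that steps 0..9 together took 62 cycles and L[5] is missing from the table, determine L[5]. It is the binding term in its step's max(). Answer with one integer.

step 0 = dur = L[0]=7 = 7
step 1 = dur = max(L[1]=2, C[0]=5) = 5
step 2 = dur = max(L[2]=4, C[1]=4) = 4
step 3 = dur = max(L[3]=9, C[2]=2) = 9
step 4 = dur = max(L[4]=9, C[3]=8) = 9
step 5 = dur = max(L[5]=?, C[4]=2) = L[5]  (unknown; binding)
step 6 = dur = max(L[6]=6, C[5]=5) = 6
step 7 = dur = max(L[7]=2, C[6]=7) = 7
step 8 = dur = max(L[8]=3, C[7]=4) = 4
step 9 = dur = C[8]=3 = 3
sum of known step durations = 54
dur[5] = total - known = 62 - 54 = 8
L[5] is the binding max in step 5, so L[5] = dur[5] = 8

L[5] = 8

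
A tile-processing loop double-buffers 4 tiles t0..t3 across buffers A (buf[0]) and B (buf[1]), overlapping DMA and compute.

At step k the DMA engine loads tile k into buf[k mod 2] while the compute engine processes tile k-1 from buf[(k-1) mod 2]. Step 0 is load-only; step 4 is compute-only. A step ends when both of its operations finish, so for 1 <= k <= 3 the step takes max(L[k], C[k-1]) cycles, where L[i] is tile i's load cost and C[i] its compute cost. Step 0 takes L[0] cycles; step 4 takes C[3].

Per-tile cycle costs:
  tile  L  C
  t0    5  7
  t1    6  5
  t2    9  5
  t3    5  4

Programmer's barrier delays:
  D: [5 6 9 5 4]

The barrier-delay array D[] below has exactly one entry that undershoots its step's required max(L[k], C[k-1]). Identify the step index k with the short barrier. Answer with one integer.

k=0 barrier L[0]=5→5c, D[0]=5 ok
k=1 barrier max(L[1]=6,C[0]=7)→7c, D[1]=6 SHORT
k=2 barrier max(L[2]=9,C[1]=5)→9c, D[2]=9 ok
k=3 barrier max(L[3]=5,C[2]=5)→5c, D[3]=5 ok
k=4 barrier C[3]=4→4c, D[4]=4 ok

hazard at step 1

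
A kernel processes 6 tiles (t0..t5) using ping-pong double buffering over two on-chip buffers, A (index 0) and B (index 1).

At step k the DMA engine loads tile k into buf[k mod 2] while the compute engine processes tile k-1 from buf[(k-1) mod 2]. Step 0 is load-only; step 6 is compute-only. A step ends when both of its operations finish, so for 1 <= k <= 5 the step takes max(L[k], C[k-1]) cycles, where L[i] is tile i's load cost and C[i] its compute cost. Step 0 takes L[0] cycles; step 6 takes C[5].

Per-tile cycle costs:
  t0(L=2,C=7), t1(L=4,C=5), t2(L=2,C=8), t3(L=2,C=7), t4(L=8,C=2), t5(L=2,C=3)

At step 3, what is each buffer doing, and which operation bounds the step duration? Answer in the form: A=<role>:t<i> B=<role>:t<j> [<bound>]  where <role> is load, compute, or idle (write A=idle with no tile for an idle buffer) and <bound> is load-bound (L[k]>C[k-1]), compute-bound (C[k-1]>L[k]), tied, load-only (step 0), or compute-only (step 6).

step 0: L[0]=2 → dur=2, Σ=2 | A=load:t0 B=idle [load-only]
step 1: L[1]=4 C[0]=7 → dur=7, Σ=9 | A=compute:t0 B=load:t1 [compute-bound]
step 2: L[2]=2 C[1]=5 → dur=5, Σ=14 | A=load:t2 B=compute:t1 [compute-bound]
step 3: L[3]=2 C[2]=8 → dur=8, Σ=22 | A=compute:t2 B=load:t3 [compute-bound]
step 4: L[4]=8 C[3]=7 → dur=8, Σ=30 | A=load:t4 B=compute:t3 [load-bound]
step 5: L[5]=2 C[4]=2 → dur=2, Σ=32 | A=compute:t4 B=load:t5 [tied]
step 6: C[5]=3 → dur=3, Σ=35 | A=idle B=compute:t5 [compute-only]

step 3: A=compute:t2 B=load:t3 [compute-bound]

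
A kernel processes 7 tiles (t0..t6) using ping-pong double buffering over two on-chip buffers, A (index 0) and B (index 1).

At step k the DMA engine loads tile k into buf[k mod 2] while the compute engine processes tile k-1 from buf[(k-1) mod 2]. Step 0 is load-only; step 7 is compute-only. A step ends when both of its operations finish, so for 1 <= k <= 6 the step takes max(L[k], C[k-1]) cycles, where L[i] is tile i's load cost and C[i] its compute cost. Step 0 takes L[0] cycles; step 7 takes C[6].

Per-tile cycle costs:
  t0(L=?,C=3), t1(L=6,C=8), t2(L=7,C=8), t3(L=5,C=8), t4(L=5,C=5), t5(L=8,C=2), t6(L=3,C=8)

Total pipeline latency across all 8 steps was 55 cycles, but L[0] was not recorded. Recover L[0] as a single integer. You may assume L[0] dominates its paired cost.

step 0 | dur = L[0]=? = L[0]  (unknown; binding)
step 1 | dur = max(L[1]=6, C[0]=3) = 6
step 2 | dur = max(L[2]=7, C[1]=8) = 8
step 3 | dur = max(L[3]=5, C[2]=8) = 8
step 4 | dur = max(L[4]=5, C[3]=8) = 8
step 5 | dur = max(L[5]=8, C[4]=5) = 8
step 6 | dur = max(L[6]=3, C[5]=2) = 3
step 7 | dur = C[6]=8 = 8
sum of known step durations = 49
dur[0] = total - known = 55 - 49 = 6
L[0] is the binding max in step 0, so L[0] = dur[0] = 6

L[0] = 6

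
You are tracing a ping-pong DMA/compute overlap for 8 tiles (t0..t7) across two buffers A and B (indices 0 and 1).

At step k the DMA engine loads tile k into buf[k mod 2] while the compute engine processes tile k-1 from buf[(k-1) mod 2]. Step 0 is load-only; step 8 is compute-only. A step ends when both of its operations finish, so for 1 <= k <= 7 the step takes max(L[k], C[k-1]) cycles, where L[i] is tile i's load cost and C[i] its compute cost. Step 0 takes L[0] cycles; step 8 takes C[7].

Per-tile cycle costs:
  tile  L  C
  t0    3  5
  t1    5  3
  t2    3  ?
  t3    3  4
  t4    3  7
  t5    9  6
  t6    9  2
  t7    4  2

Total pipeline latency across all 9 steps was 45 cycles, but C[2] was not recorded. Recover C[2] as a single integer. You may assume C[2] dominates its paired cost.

step 0 | dur = L[0]=3 = 3
step 1 | dur = max(L[1]=5, C[0]=5) = 5
step 2 | dur = max(L[2]=3, C[1]=3) = 3
step 3 | dur = max(L[3]=3, C[2]=?) = C[2]  (unknown; binding)
step 4 | dur = max(L[4]=3, C[3]=4) = 4
step 5 | dur = max(L[5]=9, C[4]=7) = 9
step 6 | dur = max(L[6]=9, C[5]=6) = 9
step 7 | dur = max(L[7]=4, C[6]=2) = 4
step 8 | dur = C[7]=2 = 2
sum of known step durations = 39
dur[3] = total - known = 45 - 39 = 6
C[2] is the binding max in step 3, so C[2] = dur[3] = 6

C[2] = 6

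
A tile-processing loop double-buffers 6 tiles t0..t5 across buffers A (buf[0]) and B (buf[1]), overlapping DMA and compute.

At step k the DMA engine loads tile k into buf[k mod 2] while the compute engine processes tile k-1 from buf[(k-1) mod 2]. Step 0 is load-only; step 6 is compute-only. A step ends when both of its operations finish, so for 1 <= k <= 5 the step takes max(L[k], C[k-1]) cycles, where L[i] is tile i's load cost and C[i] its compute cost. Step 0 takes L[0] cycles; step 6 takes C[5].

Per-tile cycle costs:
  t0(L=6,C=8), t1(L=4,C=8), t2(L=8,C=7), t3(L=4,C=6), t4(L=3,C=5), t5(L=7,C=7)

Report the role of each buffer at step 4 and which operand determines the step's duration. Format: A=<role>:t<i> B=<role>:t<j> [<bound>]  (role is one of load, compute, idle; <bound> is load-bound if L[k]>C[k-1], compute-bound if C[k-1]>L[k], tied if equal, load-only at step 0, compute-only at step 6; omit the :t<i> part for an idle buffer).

k=0 load=t0/6c comp=- wait=6 total=6
k=1 load=t1/4c comp=t0/8c wait=8 total=14
k=2 load=t2/8c comp=t1/8c wait=8 total=22
k=3 load=t3/4c comp=t2/7c wait=7 total=29
k=4 load=t4/3c comp=t3/6c wait=6 total=35
k=5 load=t5/7c comp=t4/5c wait=7 total=42
k=6 load=- comp=t5/7c wait=7 total=49

step 4: A=load:t4 B=compute:t3 [compute-bound]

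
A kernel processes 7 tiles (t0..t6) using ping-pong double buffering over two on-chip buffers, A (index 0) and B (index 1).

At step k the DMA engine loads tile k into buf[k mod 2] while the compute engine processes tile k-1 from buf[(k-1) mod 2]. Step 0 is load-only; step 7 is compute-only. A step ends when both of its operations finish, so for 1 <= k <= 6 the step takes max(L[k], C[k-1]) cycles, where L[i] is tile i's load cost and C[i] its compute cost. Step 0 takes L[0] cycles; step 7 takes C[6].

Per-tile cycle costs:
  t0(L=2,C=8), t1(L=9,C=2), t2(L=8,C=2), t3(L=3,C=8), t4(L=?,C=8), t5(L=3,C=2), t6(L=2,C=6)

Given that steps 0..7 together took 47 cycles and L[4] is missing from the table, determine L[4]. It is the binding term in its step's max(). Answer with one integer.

L[4] = 9

step 0: dur = L[0]=2 = 2
step 1: dur = max(L[1]=9, C[0]=8) = 9
step 2: dur = max(L[2]=8, C[1]=2) = 8
step 3: dur = max(L[3]=3, C[2]=2) = 3
step 4: dur = max(L[4]=?, C[3]=8) = L[4]  (unknown; binding)
step 5: dur = max(L[5]=3, C[4]=8) = 8
step 6: dur = max(L[6]=2, C[5]=2) = 2
step 7: dur = C[6]=6 = 6
sum of known step durations = 38
dur[4] = total - known = 47 - 38 = 9
L[4] is the binding max in step 4, so L[4] = dur[4] = 9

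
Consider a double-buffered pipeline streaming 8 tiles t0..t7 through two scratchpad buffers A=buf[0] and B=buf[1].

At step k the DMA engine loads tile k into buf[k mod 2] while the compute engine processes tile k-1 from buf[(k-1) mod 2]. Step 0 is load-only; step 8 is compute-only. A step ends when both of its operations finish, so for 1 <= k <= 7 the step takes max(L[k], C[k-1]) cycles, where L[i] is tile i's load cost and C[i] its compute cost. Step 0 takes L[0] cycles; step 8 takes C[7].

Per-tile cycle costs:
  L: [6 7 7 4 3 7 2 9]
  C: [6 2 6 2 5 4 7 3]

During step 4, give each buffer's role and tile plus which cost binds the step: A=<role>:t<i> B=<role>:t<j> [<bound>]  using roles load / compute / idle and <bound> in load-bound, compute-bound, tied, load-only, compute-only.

step 4: A=load:t4 B=compute:t3 [load-bound]

  0. 6=6c; end=6; A:t0 B:-
  1. max(7,6)=7c; end=13; A:t0 B:t1
  2. max(7,2)=7c; end=20; A:t2 B:t1
  3. max(4,6)=6c; end=26; A:t2 B:t3
  4. max(3,2)=3c; end=29; A:t4 B:t3
  5. max(7,5)=7c; end=36; A:t4 B:t5
  6. max(2,4)=4c; end=40; A:t6 B:t5
  7. max(9,7)=9c; end=49; A:t6 B:t7
  8. 3=3c; end=52; A:t6 B:t7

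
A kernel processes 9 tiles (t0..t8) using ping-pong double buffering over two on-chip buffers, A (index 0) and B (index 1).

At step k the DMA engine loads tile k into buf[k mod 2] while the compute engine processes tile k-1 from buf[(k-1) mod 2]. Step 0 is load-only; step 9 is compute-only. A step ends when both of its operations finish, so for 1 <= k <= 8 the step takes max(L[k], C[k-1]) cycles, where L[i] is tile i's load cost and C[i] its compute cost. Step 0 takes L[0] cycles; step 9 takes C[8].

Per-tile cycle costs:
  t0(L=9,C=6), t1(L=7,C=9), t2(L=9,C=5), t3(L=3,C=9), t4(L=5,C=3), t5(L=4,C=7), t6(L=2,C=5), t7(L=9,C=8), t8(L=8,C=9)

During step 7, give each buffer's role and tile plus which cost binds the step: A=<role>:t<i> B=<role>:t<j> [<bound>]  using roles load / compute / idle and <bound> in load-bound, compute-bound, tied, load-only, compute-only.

step 0: L[0]=9 → dur=9, Σ=9 | A=load:t0 B=idle [load-only]
step 1: L[1]=7 C[0]=6 → dur=7, Σ=16 | A=compute:t0 B=load:t1 [load-bound]
step 2: L[2]=9 C[1]=9 → dur=9, Σ=25 | A=load:t2 B=compute:t1 [tied]
step 3: L[3]=3 C[2]=5 → dur=5, Σ=30 | A=compute:t2 B=load:t3 [compute-bound]
step 4: L[4]=5 C[3]=9 → dur=9, Σ=39 | A=load:t4 B=compute:t3 [compute-bound]
step 5: L[5]=4 C[4]=3 → dur=4, Σ=43 | A=compute:t4 B=load:t5 [load-bound]
step 6: L[6]=2 C[5]=7 → dur=7, Σ=50 | A=load:t6 B=compute:t5 [compute-bound]
step 7: L[7]=9 C[6]=5 → dur=9, Σ=59 | A=compute:t6 B=load:t7 [load-bound]
step 8: L[8]=8 C[7]=8 → dur=8, Σ=67 | A=load:t8 B=compute:t7 [tied]
step 9: C[8]=9 → dur=9, Σ=76 | A=compute:t8 B=idle [compute-only]

step 7: A=compute:t6 B=load:t7 [load-bound]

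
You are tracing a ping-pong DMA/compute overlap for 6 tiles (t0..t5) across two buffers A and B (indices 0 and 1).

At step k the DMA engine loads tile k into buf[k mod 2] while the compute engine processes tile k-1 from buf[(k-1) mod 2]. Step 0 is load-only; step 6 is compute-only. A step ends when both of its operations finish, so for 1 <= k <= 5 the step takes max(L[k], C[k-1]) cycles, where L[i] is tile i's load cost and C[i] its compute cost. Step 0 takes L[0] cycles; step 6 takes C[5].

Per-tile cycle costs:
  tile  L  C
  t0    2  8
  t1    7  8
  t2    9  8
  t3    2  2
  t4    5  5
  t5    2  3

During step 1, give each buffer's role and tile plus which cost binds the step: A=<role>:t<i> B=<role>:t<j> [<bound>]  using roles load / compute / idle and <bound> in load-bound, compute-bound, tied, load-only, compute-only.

k=0 load=t0/2c comp=- wait=2 total=2
k=1 load=t1/7c comp=t0/8c wait=8 total=10
k=2 load=t2/9c comp=t1/8c wait=9 total=19
k=3 load=t3/2c comp=t2/8c wait=8 total=27
k=4 load=t4/5c comp=t3/2c wait=5 total=32
k=5 load=t5/2c comp=t4/5c wait=5 total=37
k=6 load=- comp=t5/3c wait=3 total=40

step 1: A=compute:t0 B=load:t1 [compute-bound]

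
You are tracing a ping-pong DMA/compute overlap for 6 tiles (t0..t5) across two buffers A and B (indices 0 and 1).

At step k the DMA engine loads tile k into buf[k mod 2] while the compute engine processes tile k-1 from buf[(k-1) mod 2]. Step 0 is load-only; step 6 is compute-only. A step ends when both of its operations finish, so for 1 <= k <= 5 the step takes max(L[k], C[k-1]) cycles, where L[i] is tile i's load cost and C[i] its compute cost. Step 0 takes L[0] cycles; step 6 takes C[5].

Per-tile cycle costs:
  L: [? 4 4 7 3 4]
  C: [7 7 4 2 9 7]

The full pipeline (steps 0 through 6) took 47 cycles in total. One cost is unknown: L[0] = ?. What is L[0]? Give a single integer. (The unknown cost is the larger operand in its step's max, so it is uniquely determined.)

L[0] = 7

step 0 → dur = L[0]=? = L[0]  (unknown; binding)
step 1 → dur = max(L[1]=4, C[0]=7) = 7
step 2 → dur = max(L[2]=4, C[1]=7) = 7
step 3 → dur = max(L[3]=7, C[2]=4) = 7
step 4 → dur = max(L[4]=3, C[3]=2) = 3
step 5 → dur = max(L[5]=4, C[4]=9) = 9
step 6 → dur = C[5]=7 = 7
sum of known step durations = 40
dur[0] = total - known = 47 - 40 = 7
L[0] is the binding max in step 0, so L[0] = dur[0] = 7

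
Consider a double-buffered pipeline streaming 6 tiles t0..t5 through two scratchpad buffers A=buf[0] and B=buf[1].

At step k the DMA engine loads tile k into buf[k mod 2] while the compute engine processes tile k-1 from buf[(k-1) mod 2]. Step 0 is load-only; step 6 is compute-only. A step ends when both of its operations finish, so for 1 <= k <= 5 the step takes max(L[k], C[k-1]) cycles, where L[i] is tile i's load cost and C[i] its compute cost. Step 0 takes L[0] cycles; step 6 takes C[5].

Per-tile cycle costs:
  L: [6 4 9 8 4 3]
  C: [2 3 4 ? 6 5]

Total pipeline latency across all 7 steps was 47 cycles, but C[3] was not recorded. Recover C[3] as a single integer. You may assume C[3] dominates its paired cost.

step 0 | dur = L[0]=6 = 6
step 1 | dur = max(L[1]=4, C[0]=2) = 4
step 2 | dur = max(L[2]=9, C[1]=3) = 9
step 3 | dur = max(L[3]=8, C[2]=4) = 8
step 4 | dur = max(L[4]=4, C[3]=?) = C[3]  (unknown; binding)
step 5 | dur = max(L[5]=3, C[4]=6) = 6
step 6 | dur = C[5]=5 = 5
sum of known step durations = 38
dur[4] = total - known = 47 - 38 = 9
C[3] is the binding max in step 4, so C[3] = dur[4] = 9

C[3] = 9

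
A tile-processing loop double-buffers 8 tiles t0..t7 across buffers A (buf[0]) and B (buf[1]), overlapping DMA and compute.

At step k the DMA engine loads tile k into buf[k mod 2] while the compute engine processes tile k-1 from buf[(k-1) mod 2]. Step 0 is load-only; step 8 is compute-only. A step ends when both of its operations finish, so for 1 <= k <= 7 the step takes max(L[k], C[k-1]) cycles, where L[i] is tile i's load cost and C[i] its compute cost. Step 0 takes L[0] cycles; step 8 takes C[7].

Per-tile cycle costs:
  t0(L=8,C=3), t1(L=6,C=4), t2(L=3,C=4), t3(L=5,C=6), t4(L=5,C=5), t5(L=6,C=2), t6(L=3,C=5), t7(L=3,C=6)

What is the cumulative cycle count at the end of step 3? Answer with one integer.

k=0 load=t0/8c comp=- wait=8 total=8
k=1 load=t1/6c comp=t0/3c wait=6 total=14
k=2 load=t2/3c comp=t1/4c wait=4 total=18
k=3 load=t3/5c comp=t2/4c wait=5 total=23
k=4 load=t4/5c comp=t3/6c wait=6 total=29
k=5 load=t5/6c comp=t4/5c wait=6 total=35
k=6 load=t6/3c comp=t5/2c wait=3 total=38
k=7 load=t7/3c comp=t6/5c wait=5 total=43
k=8 load=- comp=t7/6c wait=6 total=49

end_cycle[3] = 23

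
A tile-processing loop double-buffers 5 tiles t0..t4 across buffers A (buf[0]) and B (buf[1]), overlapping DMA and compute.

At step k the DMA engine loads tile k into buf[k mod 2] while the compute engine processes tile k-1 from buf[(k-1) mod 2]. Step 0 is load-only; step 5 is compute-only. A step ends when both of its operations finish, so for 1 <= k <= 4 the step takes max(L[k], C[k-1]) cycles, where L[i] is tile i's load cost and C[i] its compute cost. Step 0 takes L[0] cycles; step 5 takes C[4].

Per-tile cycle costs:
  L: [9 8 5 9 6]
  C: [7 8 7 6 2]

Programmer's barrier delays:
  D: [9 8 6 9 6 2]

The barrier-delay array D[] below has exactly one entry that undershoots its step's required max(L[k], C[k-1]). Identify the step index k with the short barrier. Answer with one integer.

hazard at step 2

step 0: need L[0]=9 = 9; D[0]=9 ok
step 1: need max(L[1]=8,C[0]=7) = 8; D[1]=8 ok
step 2: need max(L[2]=5,C[1]=8) = 8; D[2]=6 SHORT
step 3: need max(L[3]=9,C[2]=7) = 9; D[3]=9 ok
step 4: need max(L[4]=6,C[3]=6) = 6; D[4]=6 ok
step 5: need C[4]=2 = 2; D[5]=2 ok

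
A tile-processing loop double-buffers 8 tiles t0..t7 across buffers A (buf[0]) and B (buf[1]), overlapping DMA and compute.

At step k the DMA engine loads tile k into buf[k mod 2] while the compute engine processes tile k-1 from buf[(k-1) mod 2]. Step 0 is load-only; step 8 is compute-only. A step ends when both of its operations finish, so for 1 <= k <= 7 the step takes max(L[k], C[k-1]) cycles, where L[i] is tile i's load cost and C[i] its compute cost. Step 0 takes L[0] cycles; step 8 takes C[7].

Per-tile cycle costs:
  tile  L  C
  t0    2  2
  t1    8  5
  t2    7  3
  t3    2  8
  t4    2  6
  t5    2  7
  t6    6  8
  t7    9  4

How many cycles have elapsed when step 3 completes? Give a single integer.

end_cycle[3] = 20

k=0 load=t0/2c comp=- wait=2 total=2
k=1 load=t1/8c comp=t0/2c wait=8 total=10
k=2 load=t2/7c comp=t1/5c wait=7 total=17
k=3 load=t3/2c comp=t2/3c wait=3 total=20
k=4 load=t4/2c comp=t3/8c wait=8 total=28
k=5 load=t5/2c comp=t4/6c wait=6 total=34
k=6 load=t6/6c comp=t5/7c wait=7 total=41
k=7 load=t7/9c comp=t6/8c wait=9 total=50
k=8 load=- comp=t7/4c wait=4 total=54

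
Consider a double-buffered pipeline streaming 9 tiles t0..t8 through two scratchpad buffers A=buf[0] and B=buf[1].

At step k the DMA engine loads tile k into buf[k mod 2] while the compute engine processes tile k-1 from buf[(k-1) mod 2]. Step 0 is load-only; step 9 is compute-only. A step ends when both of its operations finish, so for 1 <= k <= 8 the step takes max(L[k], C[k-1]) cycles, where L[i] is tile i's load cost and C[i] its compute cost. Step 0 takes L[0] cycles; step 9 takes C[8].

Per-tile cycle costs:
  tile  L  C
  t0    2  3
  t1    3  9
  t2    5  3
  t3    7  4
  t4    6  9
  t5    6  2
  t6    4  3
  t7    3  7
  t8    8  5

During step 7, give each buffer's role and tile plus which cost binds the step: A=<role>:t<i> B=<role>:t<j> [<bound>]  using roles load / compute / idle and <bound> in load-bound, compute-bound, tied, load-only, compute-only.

step 7: A=compute:t6 B=load:t7 [tied]

k=0 load=t0/2c comp=- wait=2 total=2
k=1 load=t1/3c comp=t0/3c wait=3 total=5
k=2 load=t2/5c comp=t1/9c wait=9 total=14
k=3 load=t3/7c comp=t2/3c wait=7 total=21
k=4 load=t4/6c comp=t3/4c wait=6 total=27
k=5 load=t5/6c comp=t4/9c wait=9 total=36
k=6 load=t6/4c comp=t5/2c wait=4 total=40
k=7 load=t7/3c comp=t6/3c wait=3 total=43
k=8 load=t8/8c comp=t7/7c wait=8 total=51
k=9 load=- comp=t8/5c wait=5 total=56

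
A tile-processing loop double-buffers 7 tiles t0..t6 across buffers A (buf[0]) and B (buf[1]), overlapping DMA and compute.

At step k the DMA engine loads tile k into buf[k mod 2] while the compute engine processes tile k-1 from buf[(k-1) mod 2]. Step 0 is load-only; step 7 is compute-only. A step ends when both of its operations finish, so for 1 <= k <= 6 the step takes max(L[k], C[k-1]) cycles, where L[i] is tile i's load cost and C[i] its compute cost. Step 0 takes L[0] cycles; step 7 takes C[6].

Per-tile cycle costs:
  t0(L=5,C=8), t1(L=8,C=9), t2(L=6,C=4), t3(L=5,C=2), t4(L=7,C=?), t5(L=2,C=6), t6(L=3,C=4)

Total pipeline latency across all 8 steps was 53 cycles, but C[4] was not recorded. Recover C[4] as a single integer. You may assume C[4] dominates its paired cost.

step 0 → dur = L[0]=5 = 5
step 1 → dur = max(L[1]=8, C[0]=8) = 8
step 2 → dur = max(L[2]=6, C[1]=9) = 9
step 3 → dur = max(L[3]=5, C[2]=4) = 5
step 4 → dur = max(L[4]=7, C[3]=2) = 7
step 5 → dur = max(L[5]=2, C[4]=?) = C[4]  (unknown; binding)
step 6 → dur = max(L[6]=3, C[5]=6) = 6
step 7 → dur = C[6]=4 = 4
sum of known step durations = 44
dur[5] = total - known = 53 - 44 = 9
C[4] is the binding max in step 5, so C[4] = dur[5] = 9

C[4] = 9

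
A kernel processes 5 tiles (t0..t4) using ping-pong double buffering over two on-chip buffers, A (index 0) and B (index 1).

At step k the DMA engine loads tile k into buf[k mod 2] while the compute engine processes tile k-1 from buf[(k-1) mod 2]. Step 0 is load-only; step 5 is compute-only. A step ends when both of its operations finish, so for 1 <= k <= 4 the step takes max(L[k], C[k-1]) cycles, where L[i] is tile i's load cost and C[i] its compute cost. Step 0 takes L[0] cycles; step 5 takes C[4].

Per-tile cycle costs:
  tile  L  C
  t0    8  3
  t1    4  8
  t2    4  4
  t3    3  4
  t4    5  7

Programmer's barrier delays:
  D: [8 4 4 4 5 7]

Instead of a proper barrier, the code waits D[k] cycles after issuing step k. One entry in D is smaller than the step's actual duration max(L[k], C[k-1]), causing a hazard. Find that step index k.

hazard at step 2

[0] required=L[0]=8=8 vs D=8 ok
[1] required=max(L[1]=4,C[0]=3)=4 vs D=4 ok
[2] required=max(L[2]=4,C[1]=8)=8 vs D=4 SHORT
[3] required=max(L[3]=3,C[2]=4)=4 vs D=4 ok
[4] required=max(L[4]=5,C[3]=4)=5 vs D=5 ok
[5] required=C[4]=7=7 vs D=7 ok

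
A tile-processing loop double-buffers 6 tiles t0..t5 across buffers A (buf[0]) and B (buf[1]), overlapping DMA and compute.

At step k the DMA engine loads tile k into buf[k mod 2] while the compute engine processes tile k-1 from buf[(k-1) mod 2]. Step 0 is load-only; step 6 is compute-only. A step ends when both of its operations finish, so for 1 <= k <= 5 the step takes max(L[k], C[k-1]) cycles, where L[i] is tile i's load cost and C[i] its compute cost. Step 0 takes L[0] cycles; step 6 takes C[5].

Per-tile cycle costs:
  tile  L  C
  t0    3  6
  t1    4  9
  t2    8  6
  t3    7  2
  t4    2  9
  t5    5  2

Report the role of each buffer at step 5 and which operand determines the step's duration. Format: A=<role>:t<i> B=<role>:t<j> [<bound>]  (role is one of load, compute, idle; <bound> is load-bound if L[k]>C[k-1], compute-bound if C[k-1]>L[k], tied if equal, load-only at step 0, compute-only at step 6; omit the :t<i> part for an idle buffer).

step 0: L[0]=3 → dur=3, Σ=3 | A=load:t0 B=idle [load-only]
step 1: L[1]=4 C[0]=6 → dur=6, Σ=9 | A=compute:t0 B=load:t1 [compute-bound]
step 2: L[2]=8 C[1]=9 → dur=9, Σ=18 | A=load:t2 B=compute:t1 [compute-bound]
step 3: L[3]=7 C[2]=6 → dur=7, Σ=25 | A=compute:t2 B=load:t3 [load-bound]
step 4: L[4]=2 C[3]=2 → dur=2, Σ=27 | A=load:t4 B=compute:t3 [tied]
step 5: L[5]=5 C[4]=9 → dur=9, Σ=36 | A=compute:t4 B=load:t5 [compute-bound]
step 6: C[5]=2 → dur=2, Σ=38 | A=idle B=compute:t5 [compute-only]

step 5: A=compute:t4 B=load:t5 [compute-bound]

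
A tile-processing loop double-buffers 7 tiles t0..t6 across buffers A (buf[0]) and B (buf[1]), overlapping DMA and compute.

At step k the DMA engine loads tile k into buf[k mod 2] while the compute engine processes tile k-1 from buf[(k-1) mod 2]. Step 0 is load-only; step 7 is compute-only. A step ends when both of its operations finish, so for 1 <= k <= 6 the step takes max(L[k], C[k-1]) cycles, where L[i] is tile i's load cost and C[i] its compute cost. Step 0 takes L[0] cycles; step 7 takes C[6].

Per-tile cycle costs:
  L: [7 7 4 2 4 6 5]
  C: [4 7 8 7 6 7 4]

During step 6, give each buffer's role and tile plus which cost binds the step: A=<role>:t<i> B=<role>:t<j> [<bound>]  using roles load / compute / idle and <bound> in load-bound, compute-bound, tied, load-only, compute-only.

step 0: L[0]=7 → dur=7, Σ=7 | A=load:t0 B=idle [load-only]
step 1: L[1]=7 C[0]=4 → dur=7, Σ=14 | A=compute:t0 B=load:t1 [load-bound]
step 2: L[2]=4 C[1]=7 → dur=7, Σ=21 | A=load:t2 B=compute:t1 [compute-bound]
step 3: L[3]=2 C[2]=8 → dur=8, Σ=29 | A=compute:t2 B=load:t3 [compute-bound]
step 4: L[4]=4 C[3]=7 → dur=7, Σ=36 | A=load:t4 B=compute:t3 [compute-bound]
step 5: L[5]=6 C[4]=6 → dur=6, Σ=42 | A=compute:t4 B=load:t5 [tied]
step 6: L[6]=5 C[5]=7 → dur=7, Σ=49 | A=load:t6 B=compute:t5 [compute-bound]
step 7: C[6]=4 → dur=4, Σ=53 | A=compute:t6 B=idle [compute-only]

step 6: A=load:t6 B=compute:t5 [compute-bound]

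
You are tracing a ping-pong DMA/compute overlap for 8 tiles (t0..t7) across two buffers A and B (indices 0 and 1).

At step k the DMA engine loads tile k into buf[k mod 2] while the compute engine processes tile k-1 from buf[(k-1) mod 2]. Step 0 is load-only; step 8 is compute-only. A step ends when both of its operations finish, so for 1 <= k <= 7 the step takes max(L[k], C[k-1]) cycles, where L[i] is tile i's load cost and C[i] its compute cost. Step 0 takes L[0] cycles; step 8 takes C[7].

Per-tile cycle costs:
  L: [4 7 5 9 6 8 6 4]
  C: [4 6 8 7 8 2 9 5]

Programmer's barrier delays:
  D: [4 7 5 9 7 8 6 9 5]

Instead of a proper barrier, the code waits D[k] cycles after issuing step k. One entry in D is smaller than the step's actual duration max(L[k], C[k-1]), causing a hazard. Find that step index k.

step 0: need L[0]=4 = 4; D[0]=4 ok
step 1: need max(L[1]=7,C[0]=4) = 7; D[1]=7 ok
step 2: need max(L[2]=5,C[1]=6) = 6; D[2]=5 SHORT
step 3: need max(L[3]=9,C[2]=8) = 9; D[3]=9 ok
step 4: need max(L[4]=6,C[3]=7) = 7; D[4]=7 ok
step 5: need max(L[5]=8,C[4]=8) = 8; D[5]=8 ok
step 6: need max(L[6]=6,C[5]=2) = 6; D[6]=6 ok
step 7: need max(L[7]=4,C[6]=9) = 9; D[7]=9 ok
step 8: need C[7]=5 = 5; D[8]=5 ok

hazard at step 2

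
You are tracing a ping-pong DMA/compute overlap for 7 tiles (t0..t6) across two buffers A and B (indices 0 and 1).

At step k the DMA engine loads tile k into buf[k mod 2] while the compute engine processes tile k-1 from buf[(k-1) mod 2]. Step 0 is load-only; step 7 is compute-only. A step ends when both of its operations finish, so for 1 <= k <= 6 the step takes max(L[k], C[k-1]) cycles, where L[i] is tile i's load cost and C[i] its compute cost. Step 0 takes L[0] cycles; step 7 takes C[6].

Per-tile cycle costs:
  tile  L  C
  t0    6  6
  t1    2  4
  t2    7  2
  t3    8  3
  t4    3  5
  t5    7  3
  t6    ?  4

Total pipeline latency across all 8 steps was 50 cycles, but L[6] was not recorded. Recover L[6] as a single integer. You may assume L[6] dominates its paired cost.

step 0 → dur = L[0]=6 = 6
step 1 → dur = max(L[1]=2, C[0]=6) = 6
step 2 → dur = max(L[2]=7, C[1]=4) = 7
step 3 → dur = max(L[3]=8, C[2]=2) = 8
step 4 → dur = max(L[4]=3, C[3]=3) = 3
step 5 → dur = max(L[5]=7, C[4]=5) = 7
step 6 → dur = max(L[6]=?, C[5]=3) = L[6]  (unknown; binding)
step 7 → dur = C[6]=4 = 4
sum of known step durations = 41
dur[6] = total - known = 50 - 41 = 9
L[6] is the binding max in step 6, so L[6] = dur[6] = 9

L[6] = 9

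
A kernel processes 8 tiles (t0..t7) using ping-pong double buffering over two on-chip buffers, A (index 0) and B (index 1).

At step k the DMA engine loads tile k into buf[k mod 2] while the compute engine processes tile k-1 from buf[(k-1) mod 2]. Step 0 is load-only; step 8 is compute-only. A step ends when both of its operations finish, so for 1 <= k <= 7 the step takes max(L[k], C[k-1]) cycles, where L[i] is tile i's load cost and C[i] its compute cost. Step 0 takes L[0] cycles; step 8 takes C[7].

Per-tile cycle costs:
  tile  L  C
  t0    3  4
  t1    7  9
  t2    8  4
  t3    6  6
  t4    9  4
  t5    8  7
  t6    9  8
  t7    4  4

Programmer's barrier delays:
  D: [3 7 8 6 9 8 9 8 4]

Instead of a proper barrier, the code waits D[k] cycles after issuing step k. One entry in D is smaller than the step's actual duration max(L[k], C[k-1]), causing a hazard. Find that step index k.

hazard at step 2

step 0: need L[0]=3 = 3; D[0]=3 ok
step 1: need max(L[1]=7,C[0]=4) = 7; D[1]=7 ok
step 2: need max(L[2]=8,C[1]=9) = 9; D[2]=8 SHORT
step 3: need max(L[3]=6,C[2]=4) = 6; D[3]=6 ok
step 4: need max(L[4]=9,C[3]=6) = 9; D[4]=9 ok
step 5: need max(L[5]=8,C[4]=4) = 8; D[5]=8 ok
step 6: need max(L[6]=9,C[5]=7) = 9; D[6]=9 ok
step 7: need max(L[7]=4,C[6]=8) = 8; D[7]=8 ok
step 8: need C[7]=4 = 4; D[8]=4 ok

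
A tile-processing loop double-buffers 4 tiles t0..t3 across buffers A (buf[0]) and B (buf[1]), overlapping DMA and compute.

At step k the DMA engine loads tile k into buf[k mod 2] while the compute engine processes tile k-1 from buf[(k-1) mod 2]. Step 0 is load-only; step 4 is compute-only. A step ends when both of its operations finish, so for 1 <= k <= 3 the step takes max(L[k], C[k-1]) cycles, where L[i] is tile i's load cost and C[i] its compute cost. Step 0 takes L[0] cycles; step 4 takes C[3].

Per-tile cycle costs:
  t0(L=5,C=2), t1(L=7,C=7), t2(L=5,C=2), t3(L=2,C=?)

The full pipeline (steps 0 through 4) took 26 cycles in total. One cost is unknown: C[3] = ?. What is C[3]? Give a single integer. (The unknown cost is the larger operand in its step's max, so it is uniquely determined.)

C[3] = 5

step 0: dur = L[0]=5 = 5
step 1: dur = max(L[1]=7, C[0]=2) = 7
step 2: dur = max(L[2]=5, C[1]=7) = 7
step 3: dur = max(L[3]=2, C[2]=2) = 2
step 4: dur = C[3]=? = C[3]  (unknown; binding)
sum of known step durations = 21
dur[4] = total - known = 26 - 21 = 5
C[3] is the binding max in step 4, so C[3] = dur[4] = 5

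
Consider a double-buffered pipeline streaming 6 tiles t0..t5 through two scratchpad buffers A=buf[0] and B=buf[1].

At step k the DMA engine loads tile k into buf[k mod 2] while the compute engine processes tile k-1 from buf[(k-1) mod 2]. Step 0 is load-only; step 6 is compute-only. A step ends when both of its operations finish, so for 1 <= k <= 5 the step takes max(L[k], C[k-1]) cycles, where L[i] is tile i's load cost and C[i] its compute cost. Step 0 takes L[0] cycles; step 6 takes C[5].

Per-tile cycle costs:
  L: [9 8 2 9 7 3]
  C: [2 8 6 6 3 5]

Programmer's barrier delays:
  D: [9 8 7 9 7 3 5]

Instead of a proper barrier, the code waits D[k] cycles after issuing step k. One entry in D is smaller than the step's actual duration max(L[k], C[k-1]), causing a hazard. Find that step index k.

hazard at step 2

[0] required=L[0]=9=9 vs D=9 ok
[1] required=max(L[1]=8,C[0]=2)=8 vs D=8 ok
[2] required=max(L[2]=2,C[1]=8)=8 vs D=7 SHORT
[3] required=max(L[3]=9,C[2]=6)=9 vs D=9 ok
[4] required=max(L[4]=7,C[3]=6)=7 vs D=7 ok
[5] required=max(L[5]=3,C[4]=3)=3 vs D=3 ok
[6] required=C[5]=5=5 vs D=5 ok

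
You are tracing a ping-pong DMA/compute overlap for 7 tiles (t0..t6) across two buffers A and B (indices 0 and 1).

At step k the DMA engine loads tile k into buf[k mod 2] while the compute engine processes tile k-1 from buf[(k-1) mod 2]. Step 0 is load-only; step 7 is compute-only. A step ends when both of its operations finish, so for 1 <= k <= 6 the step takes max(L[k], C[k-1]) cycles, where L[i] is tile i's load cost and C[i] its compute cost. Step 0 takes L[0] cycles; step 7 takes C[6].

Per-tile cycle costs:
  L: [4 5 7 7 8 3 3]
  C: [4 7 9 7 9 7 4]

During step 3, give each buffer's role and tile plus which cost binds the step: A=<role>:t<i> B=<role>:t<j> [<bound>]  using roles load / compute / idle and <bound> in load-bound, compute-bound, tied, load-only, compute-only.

step 3: A=compute:t2 B=load:t3 [compute-bound]

  0. 4=4c; end=4; A:t0 B:-
  1. max(5,4)=5c; end=9; A:t0 B:t1
  2. max(7,7)=7c; end=16; A:t2 B:t1
  3. max(7,9)=9c; end=25; A:t2 B:t3
  4. max(8,7)=8c; end=33; A:t4 B:t3
  5. max(3,9)=9c; end=42; A:t4 B:t5
  6. max(3,7)=7c; end=49; A:t6 B:t5
  7. 4=4c; end=53; A:t6 B:t5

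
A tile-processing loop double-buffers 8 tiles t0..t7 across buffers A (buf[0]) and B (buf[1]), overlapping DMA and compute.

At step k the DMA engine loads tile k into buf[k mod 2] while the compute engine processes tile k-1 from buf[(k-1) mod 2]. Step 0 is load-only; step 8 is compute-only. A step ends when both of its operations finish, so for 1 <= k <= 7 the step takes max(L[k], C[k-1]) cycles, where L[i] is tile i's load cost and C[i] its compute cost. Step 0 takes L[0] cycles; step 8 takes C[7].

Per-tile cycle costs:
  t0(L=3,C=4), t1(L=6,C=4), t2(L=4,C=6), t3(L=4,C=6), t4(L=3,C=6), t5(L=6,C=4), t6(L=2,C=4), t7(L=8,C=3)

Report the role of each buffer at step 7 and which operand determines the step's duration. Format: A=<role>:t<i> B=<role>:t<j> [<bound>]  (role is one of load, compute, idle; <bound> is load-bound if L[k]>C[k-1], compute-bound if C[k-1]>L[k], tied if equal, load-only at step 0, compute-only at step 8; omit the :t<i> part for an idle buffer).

step 7: A=compute:t6 B=load:t7 [load-bound]

step 0: L[0]=3 → dur=3, Σ=3 | A=load:t0 B=idle [load-only]
step 1: L[1]=6 C[0]=4 → dur=6, Σ=9 | A=compute:t0 B=load:t1 [load-bound]
step 2: L[2]=4 C[1]=4 → dur=4, Σ=13 | A=load:t2 B=compute:t1 [tied]
step 3: L[3]=4 C[2]=6 → dur=6, Σ=19 | A=compute:t2 B=load:t3 [compute-bound]
step 4: L[4]=3 C[3]=6 → dur=6, Σ=25 | A=load:t4 B=compute:t3 [compute-bound]
step 5: L[5]=6 C[4]=6 → dur=6, Σ=31 | A=compute:t4 B=load:t5 [tied]
step 6: L[6]=2 C[5]=4 → dur=4, Σ=35 | A=load:t6 B=compute:t5 [compute-bound]
step 7: L[7]=8 C[6]=4 → dur=8, Σ=43 | A=compute:t6 B=load:t7 [load-bound]
step 8: C[7]=3 → dur=3, Σ=46 | A=idle B=compute:t7 [compute-only]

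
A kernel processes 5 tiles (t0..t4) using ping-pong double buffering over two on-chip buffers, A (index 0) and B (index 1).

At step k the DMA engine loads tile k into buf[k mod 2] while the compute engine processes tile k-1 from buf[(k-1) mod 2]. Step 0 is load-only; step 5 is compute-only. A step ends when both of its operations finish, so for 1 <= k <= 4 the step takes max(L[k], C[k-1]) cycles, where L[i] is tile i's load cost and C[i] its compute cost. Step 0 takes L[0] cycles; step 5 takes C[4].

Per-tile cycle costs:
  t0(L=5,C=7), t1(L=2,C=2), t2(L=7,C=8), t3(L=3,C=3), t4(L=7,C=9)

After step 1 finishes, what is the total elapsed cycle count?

end_cycle[1] = 12

k=0 load=t0/5c comp=- wait=5 total=5
k=1 load=t1/2c comp=t0/7c wait=7 total=12
k=2 load=t2/7c comp=t1/2c wait=7 total=19
k=3 load=t3/3c comp=t2/8c wait=8 total=27
k=4 load=t4/7c comp=t3/3c wait=7 total=34
k=5 load=- comp=t4/9c wait=9 total=43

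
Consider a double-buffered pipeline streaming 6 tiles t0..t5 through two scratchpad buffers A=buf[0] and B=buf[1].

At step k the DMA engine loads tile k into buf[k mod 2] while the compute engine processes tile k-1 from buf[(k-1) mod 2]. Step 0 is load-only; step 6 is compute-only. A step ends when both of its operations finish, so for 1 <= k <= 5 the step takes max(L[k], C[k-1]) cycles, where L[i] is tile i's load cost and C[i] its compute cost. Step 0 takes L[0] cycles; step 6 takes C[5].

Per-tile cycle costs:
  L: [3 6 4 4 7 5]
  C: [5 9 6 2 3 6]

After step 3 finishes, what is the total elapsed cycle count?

end_cycle[3] = 24

[0] DMA t0→A (3c) ∥ CU idle ⇒ 3c, clock 3
[1] DMA t1→B (6c) ∥ CU A:t0 (5c) ⇒ 6c, clock 9
[2] DMA t2→A (4c) ∥ CU B:t1 (9c) ⇒ 9c, clock 18
[3] DMA t3→B (4c) ∥ CU A:t2 (6c) ⇒ 6c, clock 24
[4] DMA t4→A (7c) ∥ CU B:t3 (2c) ⇒ 7c, clock 31
[5] DMA t5→B (5c) ∥ CU A:t4 (3c) ⇒ 5c, clock 36
[6] DMA idle ∥ CU B:t5 (6c) ⇒ 6c, clock 42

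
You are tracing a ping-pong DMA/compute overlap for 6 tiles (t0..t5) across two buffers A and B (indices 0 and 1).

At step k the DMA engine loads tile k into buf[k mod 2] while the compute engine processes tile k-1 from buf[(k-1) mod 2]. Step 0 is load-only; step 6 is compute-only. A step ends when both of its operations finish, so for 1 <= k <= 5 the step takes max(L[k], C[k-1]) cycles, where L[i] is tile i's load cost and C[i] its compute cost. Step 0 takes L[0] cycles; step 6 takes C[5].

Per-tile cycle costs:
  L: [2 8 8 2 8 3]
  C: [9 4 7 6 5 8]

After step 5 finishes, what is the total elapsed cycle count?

  0. 2=2c; end=2; A:t0 B:-
  1. max(8,9)=9c; end=11; A:t0 B:t1
  2. max(8,4)=8c; end=19; A:t2 B:t1
  3. max(2,7)=7c; end=26; A:t2 B:t3
  4. max(8,6)=8c; end=34; A:t4 B:t3
  5. max(3,5)=5c; end=39; A:t4 B:t5
  6. 8=8c; end=47; A:t4 B:t5

end_cycle[5] = 39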